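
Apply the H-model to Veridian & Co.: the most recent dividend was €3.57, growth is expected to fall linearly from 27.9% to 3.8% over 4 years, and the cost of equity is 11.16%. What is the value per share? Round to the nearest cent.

H-model: P₀ = D₀[(1+g_L) + H(g_S−g_L)]/(r−g_L), with H = 4/2 = 2.
P₀ = 3.57 × [(1+0.038) + 2×(0.279−0.038)] / (0.1116−0.038)
   = 3.57 × 1.5200 / 0.0736 = 73.7283

€73.73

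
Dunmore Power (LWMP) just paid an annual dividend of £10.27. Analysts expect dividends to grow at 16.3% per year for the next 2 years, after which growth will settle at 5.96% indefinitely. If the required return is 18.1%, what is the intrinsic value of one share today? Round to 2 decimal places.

Two-stage DDM. Project D₁…D_2 at 0.163, terminal growth 0.0596, discount at r = 0.181.
D_1 = 11.9440
D_2 = 13.8909
Terminal value at t=2: TV = D_3/(r−g) = 14.7188/(0.181−0.0596) = 121.2420
P₀ = 11.9440/(1+0.181)^1 + 13.8909/(1+0.181)^2 + 121.2420/(1+0.181)^2 = 106.9995

£107.00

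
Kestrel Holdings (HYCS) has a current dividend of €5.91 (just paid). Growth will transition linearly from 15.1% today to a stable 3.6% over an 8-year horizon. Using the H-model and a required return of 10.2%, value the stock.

€133.96

H-model: P₀ = D₀[(1+g_L) + H(g_S−g_L)]/(r−g_L), with H = 8/2 = 4.
P₀ = 5.91 × [(1+0.036) + 4×(0.151−0.036)] / (0.102−0.036)
   = 5.91 × 1.4960 / 0.066 = 133.9600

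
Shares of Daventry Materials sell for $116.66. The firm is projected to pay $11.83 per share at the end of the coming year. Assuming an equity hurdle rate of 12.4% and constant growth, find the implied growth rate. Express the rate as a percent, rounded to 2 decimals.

From P₀ = D₁/(r − g), the implied growth is g = r − D₁/P₀.
g = 0.124 − 11.83/116.66 = 0.124 − 0.10141 = 0.02259

2.26%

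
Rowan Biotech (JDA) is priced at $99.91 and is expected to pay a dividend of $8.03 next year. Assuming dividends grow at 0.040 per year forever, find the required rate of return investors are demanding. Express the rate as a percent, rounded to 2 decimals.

12.04%

Rearranging the constant-growth DDM: r = D₁/P₀ + g.
r = 8.0300 / 99.91 + 0.04 = 0.08037 + 0.04 = 0.12037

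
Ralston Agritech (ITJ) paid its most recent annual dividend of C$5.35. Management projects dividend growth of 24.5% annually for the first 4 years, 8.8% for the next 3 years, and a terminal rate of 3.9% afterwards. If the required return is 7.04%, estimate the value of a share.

Three-stage DDM. Project D₁…D_7; terminal Gordon value at t=7 with g = 0.039; discount at r = 0.0704.
D_1 = 6.6608
D_2 = 8.2926
D_3 = 10.3243
D_4 = 12.8538
D_5 = 13.9849
D_6 = 15.2156
D_7 = 16.5546
TV_7 = 17.2002/(0.0704−0.039) = 547.7770
P₀ = Σ Dₜ/(1+r)ᵗ + TV_7/(1+r)^7 = 402.2577

C$402.26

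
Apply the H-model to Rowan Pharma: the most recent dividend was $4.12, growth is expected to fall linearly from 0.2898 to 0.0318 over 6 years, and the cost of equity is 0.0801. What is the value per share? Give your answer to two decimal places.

$154.04

H-model: P₀ = D₀[(1+g_L) + H(g_S−g_L)]/(r−g_L), with H = 6/2 = 3.
P₀ = 4.12 × [(1+0.0318) + 3×(0.2898−0.0318)] / (0.0801−0.0318)
   = 4.12 × 1.8058 / 0.0483 = 154.0351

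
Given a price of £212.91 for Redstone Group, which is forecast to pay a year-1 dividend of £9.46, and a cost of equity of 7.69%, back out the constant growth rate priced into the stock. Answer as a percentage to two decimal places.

From P₀ = D₁/(r − g), the implied growth is g = r − D₁/P₀.
g = 0.0769 − 9.46/212.91 = 0.0769 − 0.04443 = 0.03247

3.25%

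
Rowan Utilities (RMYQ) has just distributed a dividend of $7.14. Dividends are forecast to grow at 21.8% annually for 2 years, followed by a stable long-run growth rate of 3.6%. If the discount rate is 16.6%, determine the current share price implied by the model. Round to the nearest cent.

Two-stage DDM. Project D₁…D_2 at 0.218, terminal growth 0.036, discount at r = 0.166.
D_1 = 8.6965
D_2 = 10.5924
Terminal value at t=2: TV = D_3/(r−g) = 10.9737/(0.166−0.036) = 84.4130
P₀ = 8.6965/(1+0.166)^1 + 10.5924/(1+0.166)^2 + 84.4130/(1+0.166)^2 = 77.3381

$77.34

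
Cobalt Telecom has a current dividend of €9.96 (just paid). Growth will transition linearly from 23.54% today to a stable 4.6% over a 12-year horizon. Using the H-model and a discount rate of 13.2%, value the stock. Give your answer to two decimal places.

H-model: P₀ = D₀[(1+g_L) + H(g_S−g_L)]/(r−g_L), with H = 12/2 = 6.
P₀ = 9.96 × [(1+0.046) + 6×(0.2354−0.046)] / (0.132−0.046)
   = 9.96 × 2.1824 / 0.086 = 252.7524

€252.75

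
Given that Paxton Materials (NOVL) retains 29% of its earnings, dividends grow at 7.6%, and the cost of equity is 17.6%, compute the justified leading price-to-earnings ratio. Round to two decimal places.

Payout ratio b = 1 − 0.29 = 0.71.
Justified leading P/E = b/(r−g) = 0.71/(0.176−0.076) = 7.1000

7.10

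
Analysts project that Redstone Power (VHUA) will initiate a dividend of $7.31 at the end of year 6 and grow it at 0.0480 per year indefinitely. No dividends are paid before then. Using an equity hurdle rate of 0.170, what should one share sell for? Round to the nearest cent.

$27.33

Deferred-dividend DDM. At t=5 the remaining stream is a growing perpetuity with first payment D_6 = 7.31.
V_5 = D_6/(r−g) = 7.31/(0.17−0.048) = 59.9180
P₀ = V_5/(1+r)^5 = 59.9180/(1+0.17)^5 = 27.3293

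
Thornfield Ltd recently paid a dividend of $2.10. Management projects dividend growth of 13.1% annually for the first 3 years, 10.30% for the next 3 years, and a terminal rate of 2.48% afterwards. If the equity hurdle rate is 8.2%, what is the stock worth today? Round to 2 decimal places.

Three-stage DDM. Project D₁…D_6; terminal Gordon value at t=6 with g = 0.0248; discount at r = 0.082.
D_1 = 2.3751
D_2 = 2.6862
D_3 = 3.0381
D_4 = 3.3511
D_5 = 3.6962
D_6 = 4.0769
TV_6 = 4.1780/(0.082−0.0248) = 73.0427
P₀ = Σ Dₜ/(1+r)ᵗ + TV_6/(1+r)^6 = 59.8874

$59.89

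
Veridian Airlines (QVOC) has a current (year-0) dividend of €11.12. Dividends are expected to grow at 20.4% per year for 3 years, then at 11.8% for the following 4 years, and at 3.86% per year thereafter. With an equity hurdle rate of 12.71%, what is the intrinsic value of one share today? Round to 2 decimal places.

€245.26

Three-stage DDM. Project D₁…D_7; terminal Gordon value at t=7 with g = 0.0386; discount at r = 0.1271.
D_1 = 13.3885
D_2 = 16.1197
D_3 = 19.4082
D_4 = 21.6983
D_5 = 24.2587
D_6 = 27.1212
D_7 = 30.3216
TV_7 = 31.4920/(0.1271−0.0386) = 355.8414
P₀ = Σ Dₜ/(1+r)ᵗ + TV_7/(1+r)^7 = 245.2564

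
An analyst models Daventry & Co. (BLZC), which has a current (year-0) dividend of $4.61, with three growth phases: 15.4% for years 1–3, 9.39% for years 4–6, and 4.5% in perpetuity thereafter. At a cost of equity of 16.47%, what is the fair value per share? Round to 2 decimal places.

Three-stage DDM. Project D₁…D_6; terminal Gordon value at t=6 with g = 0.045; discount at r = 0.1647.
D_1 = 5.3199
D_2 = 6.1392
D_3 = 7.0846
D_4 = 7.7499
D_5 = 8.4776
D_6 = 9.2737
TV_6 = 9.6910/(0.1647−0.045) = 80.9605
P₀ = Σ Dₜ/(1+r)ᵗ + TV_6/(1+r)^6 = 57.8927

$57.89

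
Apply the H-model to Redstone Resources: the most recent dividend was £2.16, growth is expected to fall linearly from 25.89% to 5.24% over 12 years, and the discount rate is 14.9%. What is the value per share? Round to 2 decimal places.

H-model: P₀ = D₀[(1+g_L) + H(g_S−g_L)]/(r−g_L), with H = 12/2 = 6.
P₀ = 2.16 × [(1+0.0524) + 6×(0.2589−0.0524)] / (0.149−0.0524)
   = 2.16 × 2.2914 / 0.0966 = 51.2363

£51.24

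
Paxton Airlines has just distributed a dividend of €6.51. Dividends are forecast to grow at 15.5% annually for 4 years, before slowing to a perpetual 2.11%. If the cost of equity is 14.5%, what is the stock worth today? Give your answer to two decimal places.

€82.16

Two-stage DDM. Project D₁…D_4 at 0.155, terminal growth 0.0211, discount at r = 0.145.
D_1 = 7.5191
D_2 = 8.6845
D_3 = 10.0306
D_4 = 11.5853
Terminal value at t=4: TV = D_5/(r−g) = 11.8298/(0.145−0.0211) = 95.4786
P₀ = 7.5191/(1+0.145)^1 + 8.6845/(1+0.145)^2 + 10.0306/(1+0.145)^3 + 11.5853/(1+0.145)^4 + 95.4786/(1+0.145)^4 = 82.1635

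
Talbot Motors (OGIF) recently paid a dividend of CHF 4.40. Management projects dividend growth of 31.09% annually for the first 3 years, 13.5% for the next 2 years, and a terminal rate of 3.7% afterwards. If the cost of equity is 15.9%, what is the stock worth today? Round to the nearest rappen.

CHF 81.21

Three-stage DDM. Project D₁…D_5; terminal Gordon value at t=5 with g = 0.037; discount at r = 0.159.
D_1 = 5.7680
D_2 = 7.5612
D_3 = 9.9120
D_4 = 11.2501
D_5 = 12.7689
TV_5 = 13.2413/(0.159−0.037) = 108.5356
P₀ = Σ Dₜ/(1+r)ᵗ + TV_5/(1+r)^5 = 81.2113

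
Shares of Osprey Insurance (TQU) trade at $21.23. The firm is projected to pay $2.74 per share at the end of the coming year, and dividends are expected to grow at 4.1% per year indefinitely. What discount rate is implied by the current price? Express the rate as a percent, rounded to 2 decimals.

Rearranging the constant-growth DDM: r = D₁/P₀ + g.
r = 2.7400 / 21.23 + 0.041 = 0.12906 + 0.041 = 0.17006

17.01%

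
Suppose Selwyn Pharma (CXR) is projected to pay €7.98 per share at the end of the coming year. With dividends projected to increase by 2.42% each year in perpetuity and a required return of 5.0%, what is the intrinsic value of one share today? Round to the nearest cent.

Gordon growth model: P₀ = D₁/(r − g), with D₁ = 7.98 given directly.
P₀ = 7.9800 / (0.05 − 0.0242) = 7.9800 / 0.0258 = 309.3023

€309.30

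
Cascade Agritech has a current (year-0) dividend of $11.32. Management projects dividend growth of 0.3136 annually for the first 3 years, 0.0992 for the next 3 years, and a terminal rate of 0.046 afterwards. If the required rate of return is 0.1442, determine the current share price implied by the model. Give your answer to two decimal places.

$254.26

Three-stage DDM. Project D₁…D_6; terminal Gordon value at t=6 with g = 0.046; discount at r = 0.1442.
D_1 = 14.8700
D_2 = 19.5332
D_3 = 25.6588
D_4 = 28.2041
D_5 = 31.0020
D_6 = 34.0774
TV_6 = 35.6449/(0.1442−0.046) = 362.9829
P₀ = Σ Dₜ/(1+r)ᵗ + TV_6/(1+r)^6 = 254.2559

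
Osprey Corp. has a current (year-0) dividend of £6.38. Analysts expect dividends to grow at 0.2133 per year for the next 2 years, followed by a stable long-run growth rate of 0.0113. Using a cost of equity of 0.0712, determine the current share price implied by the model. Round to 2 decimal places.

Two-stage DDM. Project D₁…D_2 at 0.2133, terminal growth 0.0113, discount at r = 0.0712.
D_1 = 7.7409
D_2 = 9.3920
Terminal value at t=2: TV = D_3/(r−g) = 9.4981/(0.0712−0.0113) = 158.5661
P₀ = 7.7409/(1+0.0712)^1 + 9.3920/(1+0.0712)^2 + 158.5661/(1+0.0712)^2 = 153.5989

£153.60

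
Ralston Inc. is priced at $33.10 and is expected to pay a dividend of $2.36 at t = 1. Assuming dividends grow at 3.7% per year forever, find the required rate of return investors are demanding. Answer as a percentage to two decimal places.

10.83%

Rearranging the constant-growth DDM: r = D₁/P₀ + g.
r = 2.3600 / 33.10 + 0.037 = 0.07130 + 0.037 = 0.10830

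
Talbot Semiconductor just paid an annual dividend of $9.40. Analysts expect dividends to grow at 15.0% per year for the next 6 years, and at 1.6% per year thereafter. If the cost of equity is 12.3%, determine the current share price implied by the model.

Two-stage DDM. Project D₁…D_6 at 0.15, terminal growth 0.016, discount at r = 0.123.
D_1 = 10.8100
D_2 = 12.4315
D_3 = 14.2962
D_4 = 16.4407
D_5 = 18.9068
D_6 = 21.7428
Terminal value at t=6: TV = D_7/(r−g) = 22.0907/(0.123−0.016) = 206.4547
P₀ = 10.8100/(1+0.123)^1 + 12.4315/(1+0.123)^2 + 14.2962/(1+0.123)^3 + 16.4407/(1+0.123)^4 + 18.9068/(1+0.123)^5 + 21.7428/(1+0.123)^6 + 206.4547/(1+0.123)^6 = 164.2719

$164.27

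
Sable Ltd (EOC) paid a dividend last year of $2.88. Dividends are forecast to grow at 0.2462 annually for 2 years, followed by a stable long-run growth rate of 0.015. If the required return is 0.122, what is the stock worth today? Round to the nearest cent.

Two-stage DDM. Project D₁…D_2 at 0.2462, terminal growth 0.015, discount at r = 0.122.
D_1 = 3.5891
D_2 = 4.4727
Terminal value at t=2: TV = D_3/(r−g) = 4.5398/(0.122−0.015) = 42.4278
P₀ = 3.5891/(1+0.122)^1 + 4.4727/(1+0.122)^2 + 42.4278/(1+0.122)^2 = 40.4544

$40.45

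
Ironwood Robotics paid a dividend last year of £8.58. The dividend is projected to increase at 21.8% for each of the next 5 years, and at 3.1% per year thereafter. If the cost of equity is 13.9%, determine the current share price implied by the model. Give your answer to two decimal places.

Two-stage DDM. Project D₁…D_5 at 0.218, terminal growth 0.031, discount at r = 0.139.
D_1 = 10.4504
D_2 = 12.7286
D_3 = 15.5035
D_4 = 18.8832
D_5 = 22.9998
Terminal value at t=5: TV = D_6/(r−g) = 23.7128/(0.139−0.031) = 219.5627
P₀ = 10.4504/(1+0.139)^1 + 12.7286/(1+0.139)^2 + 15.5035/(1+0.139)^3 + 18.8832/(1+0.139)^4 + 22.9998/(1+0.139)^5 + 219.5627/(1+0.139)^5 = 167.2316

£167.23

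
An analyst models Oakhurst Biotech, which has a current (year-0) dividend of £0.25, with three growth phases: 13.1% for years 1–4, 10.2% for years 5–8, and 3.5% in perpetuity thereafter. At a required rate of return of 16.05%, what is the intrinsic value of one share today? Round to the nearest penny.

£3.24

Three-stage DDM. Project D₁…D_8; terminal Gordon value at t=8 with g = 0.035; discount at r = 0.1605.
D_1 = 0.2828
D_2 = 0.3198
D_3 = 0.3617
D_4 = 0.4091
D_5 = 0.4508
D_6 = 0.4968
D_7 = 0.5474
D_8 = 0.6033
TV_8 = 0.6244/(0.1605−0.035) = 4.9752
P₀ = Σ Dₜ/(1+r)ᵗ + TV_8/(1+r)^8 = 3.2444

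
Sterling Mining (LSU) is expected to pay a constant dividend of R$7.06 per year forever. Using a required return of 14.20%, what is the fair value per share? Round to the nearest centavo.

Zero-growth DDM (perpetuity): P₀ = D/r = 7.06 / 0.142 = 49.7183

R$49.72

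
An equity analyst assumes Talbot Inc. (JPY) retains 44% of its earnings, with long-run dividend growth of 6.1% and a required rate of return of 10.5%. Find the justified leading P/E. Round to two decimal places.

12.73

Payout ratio b = 1 − 0.44 = 0.56.
Justified leading P/E = b/(r−g) = 0.56/(0.105−0.061) = 12.7273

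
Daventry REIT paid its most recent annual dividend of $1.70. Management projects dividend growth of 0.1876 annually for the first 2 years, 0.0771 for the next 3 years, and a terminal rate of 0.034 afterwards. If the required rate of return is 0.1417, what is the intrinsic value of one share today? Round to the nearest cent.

Three-stage DDM. Project D₁…D_5; terminal Gordon value at t=5 with g = 0.034; discount at r = 0.1417.
D_1 = 2.0189
D_2 = 2.3977
D_3 = 2.5825
D_4 = 2.7816
D_5 = 2.9961
TV_5 = 3.0980/(0.1417−0.034) = 28.7649
P₀ = Σ Dₜ/(1+r)ᵗ + TV_5/(1+r)^5 = 23.3535

$23.35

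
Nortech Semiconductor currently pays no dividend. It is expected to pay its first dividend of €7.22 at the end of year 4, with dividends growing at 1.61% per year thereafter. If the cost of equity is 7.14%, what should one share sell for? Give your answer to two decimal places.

€106.16

Deferred-dividend DDM. At t=3 the remaining stream is a growing perpetuity with first payment D_4 = 7.22.
V_3 = D_4/(r−g) = 7.22/(0.0714−0.0161) = 130.5606
P₀ = V_3/(1+r)^3 = 130.5606/(1+0.0714)^3 = 106.1591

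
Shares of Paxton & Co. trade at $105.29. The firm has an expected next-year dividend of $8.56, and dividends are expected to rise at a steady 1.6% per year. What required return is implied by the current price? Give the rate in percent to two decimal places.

9.73%

Rearranging the constant-growth DDM: r = D₁/P₀ + g.
r = 8.5600 / 105.29 + 0.016 = 0.08130 + 0.016 = 0.09730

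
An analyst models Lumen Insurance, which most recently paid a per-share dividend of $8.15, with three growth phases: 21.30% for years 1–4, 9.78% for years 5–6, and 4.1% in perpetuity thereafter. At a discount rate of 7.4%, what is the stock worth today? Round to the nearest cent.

Three-stage DDM. Project D₁…D_6; terminal Gordon value at t=6 with g = 0.041; discount at r = 0.074.
D_1 = 9.8860
D_2 = 11.9917
D_3 = 14.5459
D_4 = 17.6442
D_5 = 19.3698
D_6 = 21.2641
TV_6 = 22.1359/(0.074−0.041) = 670.7861
P₀ = Σ Dₜ/(1+r)ᵗ + TV_6/(1+r)^6 = 509.0917

$509.09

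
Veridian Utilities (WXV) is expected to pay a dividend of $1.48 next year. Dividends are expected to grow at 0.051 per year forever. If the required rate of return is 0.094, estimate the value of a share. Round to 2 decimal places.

$34.42

Gordon growth model: P₀ = D₁/(r − g), with D₁ = 1.48 given directly.
P₀ = 1.4800 / (0.094 − 0.051) = 1.4800 / 0.043 = 34.4186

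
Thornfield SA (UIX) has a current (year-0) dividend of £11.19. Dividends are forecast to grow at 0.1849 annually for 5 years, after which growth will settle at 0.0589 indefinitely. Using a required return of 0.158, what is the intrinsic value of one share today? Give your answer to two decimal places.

Two-stage DDM. Project D₁…D_5 at 0.1849, terminal growth 0.0589, discount at r = 0.158.
D_1 = 13.2590
D_2 = 15.7106
D_3 = 18.6155
D_4 = 22.0575
D_5 = 26.1360
Terminal value at t=5: TV = D_6/(r−g) = 27.6754/(0.158−0.0589) = 279.2672
P₀ = 13.2590/(1+0.158)^1 + 15.7106/(1+0.158)^2 + 18.6155/(1+0.158)^3 + 22.0575/(1+0.158)^4 + 26.1360/(1+0.158)^5 + 279.2672/(1+0.158)^5 = 194.0869

£194.09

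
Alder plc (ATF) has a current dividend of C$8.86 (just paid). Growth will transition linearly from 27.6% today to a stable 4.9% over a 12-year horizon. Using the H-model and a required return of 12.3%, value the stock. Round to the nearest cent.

H-model: P₀ = D₀[(1+g_L) + H(g_S−g_L)]/(r−g_L), with H = 12/2 = 6.
P₀ = 8.86 × [(1+0.049) + 6×(0.276−0.049)] / (0.123−0.049)
   = 8.86 × 2.4110 / 0.074 = 288.6684

C$288.67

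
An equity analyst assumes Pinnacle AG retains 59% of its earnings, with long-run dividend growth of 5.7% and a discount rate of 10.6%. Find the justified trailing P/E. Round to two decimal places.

8.84

Payout ratio b = 1 − 0.59 = 0.41.
Justified trailing P/E = b(1+g)/(r−g) = 0.41×(1+0.057)/(0.106−0.057) = 8.8443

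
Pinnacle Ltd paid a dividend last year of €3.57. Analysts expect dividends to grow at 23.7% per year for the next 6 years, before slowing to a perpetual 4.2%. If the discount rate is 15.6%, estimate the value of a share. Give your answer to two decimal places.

Two-stage DDM. Project D₁…D_6 at 0.237, terminal growth 0.042, discount at r = 0.156.
D_1 = 4.4161
D_2 = 5.4627
D_3 = 6.7574
D_4 = 8.3589
D_5 = 10.3399
D_6 = 12.7905
Terminal value at t=6: TV = D_7/(r−g) = 13.3277/(0.156−0.042) = 116.9094
P₀ = 4.4161/(1+0.156)^1 + 5.4627/(1+0.156)^2 + 6.7574/(1+0.156)^3 + 8.3589/(1+0.156)^4 + 10.3399/(1+0.156)^5 + 12.7905/(1+0.156)^6 + 116.9094/(1+0.156)^6 = 76.3208

€76.32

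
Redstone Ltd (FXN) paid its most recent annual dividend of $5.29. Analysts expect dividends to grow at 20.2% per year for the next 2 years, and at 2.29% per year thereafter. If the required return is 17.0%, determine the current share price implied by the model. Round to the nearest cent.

Two-stage DDM. Project D₁…D_2 at 0.202, terminal growth 0.0229, discount at r = 0.17.
D_1 = 6.3586
D_2 = 7.6430
Terminal value at t=2: TV = D_3/(r−g) = 7.8180/(0.17−0.0229) = 53.1478
P₀ = 6.3586/(1+0.17)^1 + 7.6430/(1+0.17)^2 + 53.1478/(1+0.17)^2 = 49.8432

$49.84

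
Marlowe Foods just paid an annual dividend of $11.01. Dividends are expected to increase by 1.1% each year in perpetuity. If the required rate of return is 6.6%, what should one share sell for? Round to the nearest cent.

Gordon growth model: P₀ = D₁/(r − g). D₁ = 11.01 × (1 + 0.011) = 11.1311.
P₀ = 11.1311 / (0.066 − 0.011) = 11.1311 / 0.055 = 202.3838

$202.38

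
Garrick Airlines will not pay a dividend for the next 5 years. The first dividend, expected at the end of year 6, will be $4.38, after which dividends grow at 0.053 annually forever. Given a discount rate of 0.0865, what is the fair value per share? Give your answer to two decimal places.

$86.35

Deferred-dividend DDM. At t=5 the remaining stream is a growing perpetuity with first payment D_6 = 4.38.
V_5 = D_6/(r−g) = 4.38/(0.0865−0.053) = 130.7463
P₀ = V_5/(1+r)^5 = 130.7463/(1+0.0865)^5 = 86.3536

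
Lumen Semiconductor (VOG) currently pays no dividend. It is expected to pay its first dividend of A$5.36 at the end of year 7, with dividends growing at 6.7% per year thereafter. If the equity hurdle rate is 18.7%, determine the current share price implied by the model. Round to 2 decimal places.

Deferred-dividend DDM. At t=6 the remaining stream is a growing perpetuity with first payment D_7 = 5.36.
V_6 = D_7/(r−g) = 5.36/(0.187−0.067) = 44.6667
P₀ = V_6/(1+r)^6 = 44.6667/(1+0.187)^6 = 15.9691

A$15.97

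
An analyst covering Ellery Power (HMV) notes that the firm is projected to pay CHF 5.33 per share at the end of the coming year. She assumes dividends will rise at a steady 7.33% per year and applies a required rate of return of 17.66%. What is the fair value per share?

CHF 51.60

Gordon growth model: P₀ = D₁/(r − g), with D₁ = 5.33 given directly.
P₀ = 5.3300 / (0.1766 − 0.0733) = 5.3300 / 0.1033 = 51.5973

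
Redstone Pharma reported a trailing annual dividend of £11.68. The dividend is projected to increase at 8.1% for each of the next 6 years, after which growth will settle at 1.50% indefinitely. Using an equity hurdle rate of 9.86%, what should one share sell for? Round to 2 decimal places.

Two-stage DDM. Project D₁…D_6 at 0.081, terminal growth 0.015, discount at r = 0.0986.
D_1 = 12.6261
D_2 = 13.6488
D_3 = 14.7543
D_4 = 15.9494
D_5 = 17.2414
D_6 = 18.6379
Terminal value at t=6: TV = D_7/(r−g) = 18.9175/(0.0986−0.015) = 226.2855
P₀ = 12.6261/(1+0.0986)^1 + 13.6488/(1+0.0986)^2 + 14.7543/(1+0.0986)^3 + 15.9494/(1+0.0986)^4 + 17.2414/(1+0.0986)^5 + 18.6379/(1+0.0986)^6 + 226.2855/(1+0.0986)^6 = 194.9658

£194.97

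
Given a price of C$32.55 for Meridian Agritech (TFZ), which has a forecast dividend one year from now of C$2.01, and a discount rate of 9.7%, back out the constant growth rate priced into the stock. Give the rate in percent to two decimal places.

From P₀ = D₁/(r − g), the implied growth is g = r − D₁/P₀.
g = 0.097 − 2.01/32.55 = 0.097 − 0.06175 = 0.03525

3.52%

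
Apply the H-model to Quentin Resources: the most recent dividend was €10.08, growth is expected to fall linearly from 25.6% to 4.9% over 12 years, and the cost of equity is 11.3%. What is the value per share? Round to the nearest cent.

€360.83

H-model: P₀ = D₀[(1+g_L) + H(g_S−g_L)]/(r−g_L), with H = 12/2 = 6.
P₀ = 10.08 × [(1+0.049) + 6×(0.256−0.049)] / (0.113−0.049)
   = 10.08 × 2.2910 / 0.064 = 360.8325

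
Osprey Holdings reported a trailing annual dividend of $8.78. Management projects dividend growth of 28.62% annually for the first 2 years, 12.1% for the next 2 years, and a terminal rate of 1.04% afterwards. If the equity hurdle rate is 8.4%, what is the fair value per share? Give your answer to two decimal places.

$230.26

Three-stage DDM. Project D₁…D_4; terminal Gordon value at t=4 with g = 0.0104; discount at r = 0.084.
D_1 = 11.2928
D_2 = 14.5248
D_3 = 16.2824
D_4 = 18.2525
TV_4 = 18.4423/(0.084−0.0104) = 250.5753
P₀ = Σ Dₜ/(1+r)ᵗ + TV_4/(1+r)^4 = 230.2577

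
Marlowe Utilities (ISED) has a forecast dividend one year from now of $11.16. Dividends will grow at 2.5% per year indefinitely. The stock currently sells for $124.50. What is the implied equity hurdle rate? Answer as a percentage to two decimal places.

Rearranging the constant-growth DDM: r = D₁/P₀ + g.
r = 11.1600 / 124.50 + 0.025 = 0.08964 + 0.025 = 0.11464

11.46%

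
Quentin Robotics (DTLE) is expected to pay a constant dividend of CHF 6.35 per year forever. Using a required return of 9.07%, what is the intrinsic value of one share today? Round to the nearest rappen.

CHF 70.01

Zero-growth DDM (perpetuity): P₀ = D/r = 6.35 / 0.0907 = 70.0110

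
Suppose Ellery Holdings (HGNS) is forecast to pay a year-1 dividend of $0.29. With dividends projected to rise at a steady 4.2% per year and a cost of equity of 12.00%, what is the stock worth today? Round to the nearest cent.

Gordon growth model: P₀ = D₁/(r − g), with D₁ = 0.29 given directly.
P₀ = 0.2900 / (0.12 − 0.042) = 0.2900 / 0.078 = 3.7179

$3.72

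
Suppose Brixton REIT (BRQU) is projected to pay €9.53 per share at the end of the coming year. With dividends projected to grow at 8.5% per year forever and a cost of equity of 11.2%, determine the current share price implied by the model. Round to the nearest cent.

€352.96

Gordon growth model: P₀ = D₁/(r − g), with D₁ = 9.53 given directly.
P₀ = 9.5300 / (0.112 − 0.085) = 9.5300 / 0.027 = 352.9630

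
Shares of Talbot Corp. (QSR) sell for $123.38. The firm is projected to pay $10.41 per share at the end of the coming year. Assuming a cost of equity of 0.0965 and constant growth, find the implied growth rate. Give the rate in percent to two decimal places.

1.21%

From P₀ = D₁/(r − g), the implied growth is g = r − D₁/P₀.
g = 0.0965 − 10.41/123.38 = 0.0965 − 0.08437 = 0.01213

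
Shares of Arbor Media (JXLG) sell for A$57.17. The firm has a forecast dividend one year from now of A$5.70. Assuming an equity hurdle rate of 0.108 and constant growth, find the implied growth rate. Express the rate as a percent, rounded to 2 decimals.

0.83%

From P₀ = D₁/(r − g), the implied growth is g = r − D₁/P₀.
g = 0.108 − 5.70/57.17 = 0.108 − 0.09970 = 0.00830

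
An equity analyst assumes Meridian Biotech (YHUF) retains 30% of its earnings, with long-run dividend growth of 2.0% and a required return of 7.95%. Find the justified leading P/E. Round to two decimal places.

Payout ratio b = 1 − 0.30 = 0.70.
Justified leading P/E = b/(r−g) = 0.70/(0.0795−0.02) = 11.7647

11.76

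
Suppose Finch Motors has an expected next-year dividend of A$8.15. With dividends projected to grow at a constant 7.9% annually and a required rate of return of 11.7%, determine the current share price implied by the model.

Gordon growth model: P₀ = D₁/(r − g), with D₁ = 8.15 given directly.
P₀ = 8.1500 / (0.117 − 0.079) = 8.1500 / 0.038 = 214.4737

A$214.47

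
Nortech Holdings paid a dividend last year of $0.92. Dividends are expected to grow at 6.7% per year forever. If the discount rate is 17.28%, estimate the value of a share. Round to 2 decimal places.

Gordon growth model: P₀ = D₁/(r − g). D₁ = 0.92 × (1 + 0.067) = 0.9816.
P₀ = 0.9816 / (0.1728 − 0.067) = 0.9816 / 0.1058 = 9.2783

$9.28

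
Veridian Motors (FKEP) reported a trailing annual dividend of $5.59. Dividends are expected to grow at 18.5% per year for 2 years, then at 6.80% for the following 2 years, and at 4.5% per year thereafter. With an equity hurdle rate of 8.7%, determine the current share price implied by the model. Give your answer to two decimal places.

$185.24

Three-stage DDM. Project D₁…D_4; terminal Gordon value at t=4 with g = 0.045; discount at r = 0.087.
D_1 = 6.6242
D_2 = 7.8496
D_3 = 8.3834
D_4 = 8.9535
TV_4 = 9.3564/(0.087−0.045) = 222.7707
P₀ = Σ Dₜ/(1+r)ᵗ + TV_4/(1+r)^4 = 185.2436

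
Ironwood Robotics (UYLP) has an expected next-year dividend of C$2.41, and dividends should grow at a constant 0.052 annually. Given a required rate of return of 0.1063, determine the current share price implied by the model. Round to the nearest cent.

Gordon growth model: P₀ = D₁/(r − g), with D₁ = 2.41 given directly.
P₀ = 2.4100 / (0.1063 − 0.052) = 2.4100 / 0.0543 = 44.3831

C$44.38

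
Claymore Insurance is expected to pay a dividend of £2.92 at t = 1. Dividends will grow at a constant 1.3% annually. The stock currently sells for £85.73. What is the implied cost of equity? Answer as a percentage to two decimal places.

Rearranging the constant-growth DDM: r = D₁/P₀ + g.
r = 2.9200 / 85.73 + 0.013 = 0.03406 + 0.013 = 0.04706

4.71%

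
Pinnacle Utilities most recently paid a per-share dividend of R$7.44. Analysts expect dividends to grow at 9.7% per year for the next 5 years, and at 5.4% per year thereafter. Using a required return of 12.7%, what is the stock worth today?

R$128.20

Two-stage DDM. Project D₁…D_5 at 0.097, terminal growth 0.054, discount at r = 0.127.
D_1 = 8.1617
D_2 = 8.9534
D_3 = 9.8218
D_4 = 10.7746
D_5 = 11.8197
Terminal value at t=5: TV = D_6/(r−g) = 12.4580/(0.127−0.054) = 170.6569
P₀ = 8.1617/(1+0.127)^1 + 8.9534/(1+0.127)^2 + 9.8218/(1+0.127)^3 + 10.7746/(1+0.127)^4 + 11.8197/(1+0.127)^5 + 170.6569/(1+0.127)^5 = 128.1978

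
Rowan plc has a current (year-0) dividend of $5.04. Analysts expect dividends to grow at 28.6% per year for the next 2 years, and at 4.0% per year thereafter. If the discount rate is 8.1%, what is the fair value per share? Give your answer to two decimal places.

Two-stage DDM. Project D₁…D_2 at 0.286, terminal growth 0.04, discount at r = 0.081.
D_1 = 6.4814
D_2 = 8.3351
Terminal value at t=2: TV = D_3/(r−g) = 8.6685/(0.081−0.04) = 211.4277
P₀ = 6.4814/(1+0.081)^1 + 8.3351/(1+0.081)^2 + 211.4277/(1+0.081)^2 = 194.0586

$194.06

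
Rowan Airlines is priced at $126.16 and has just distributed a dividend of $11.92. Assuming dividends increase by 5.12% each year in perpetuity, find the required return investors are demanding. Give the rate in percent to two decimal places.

15.05%

Rearranging the constant-growth DDM: r = D₁/P₀ + g.
D₁ = 11.92 × (1 + 0.0512) = 12.5303.
r = 12.5303 / 126.16 + 0.0512 = 0.09932 + 0.0512 = 0.15052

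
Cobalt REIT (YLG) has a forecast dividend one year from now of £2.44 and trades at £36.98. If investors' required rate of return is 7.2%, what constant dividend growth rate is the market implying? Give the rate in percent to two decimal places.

0.60%

From P₀ = D₁/(r − g), the implied growth is g = r − D₁/P₀.
g = 0.072 − 2.44/36.98 = 0.072 − 0.06598 = 0.00602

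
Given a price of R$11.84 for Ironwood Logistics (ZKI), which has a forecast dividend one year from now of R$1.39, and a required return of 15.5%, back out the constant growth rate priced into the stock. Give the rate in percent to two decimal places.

3.76%

From P₀ = D₁/(r − g), the implied growth is g = r − D₁/P₀.
g = 0.155 − 1.39/11.84 = 0.155 − 0.11740 = 0.03760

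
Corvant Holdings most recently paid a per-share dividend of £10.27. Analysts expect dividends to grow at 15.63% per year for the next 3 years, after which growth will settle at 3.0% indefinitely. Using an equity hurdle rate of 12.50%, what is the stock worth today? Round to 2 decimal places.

£153.46

Two-stage DDM. Project D₁…D_3 at 0.1563, terminal growth 0.03, discount at r = 0.125.
D_1 = 11.8752
D_2 = 13.7313
D_3 = 15.8775
Terminal value at t=3: TV = D_4/(r−g) = 16.3538/(0.125−0.03) = 172.1455
P₀ = 11.8752/(1+0.125)^1 + 13.7313/(1+0.125)^2 + 15.8775/(1+0.125)^3 + 172.1455/(1+0.125)^3 = 153.4597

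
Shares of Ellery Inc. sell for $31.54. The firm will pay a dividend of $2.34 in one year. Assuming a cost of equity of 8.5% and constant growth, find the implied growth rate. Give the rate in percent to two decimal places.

1.08%

From P₀ = D₁/(r − g), the implied growth is g = r − D₁/P₀.
g = 0.085 − 2.34/31.54 = 0.085 − 0.07419 = 0.01081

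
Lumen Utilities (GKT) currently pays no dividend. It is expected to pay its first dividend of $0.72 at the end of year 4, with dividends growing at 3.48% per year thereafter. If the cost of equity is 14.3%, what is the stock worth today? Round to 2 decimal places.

Deferred-dividend DDM. At t=3 the remaining stream is a growing perpetuity with first payment D_4 = 0.72.
V_3 = D_4/(r−g) = 0.72/(0.143−0.0348) = 6.6543
P₀ = V_3/(1+r)^3 = 6.6543/(1+0.143)^3 = 4.4562

$4.46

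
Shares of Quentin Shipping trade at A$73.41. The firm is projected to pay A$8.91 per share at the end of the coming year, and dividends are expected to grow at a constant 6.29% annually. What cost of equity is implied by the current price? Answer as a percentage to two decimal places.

18.43%

Rearranging the constant-growth DDM: r = D₁/P₀ + g.
r = 8.9100 / 73.41 + 0.0629 = 0.12137 + 0.0629 = 0.18427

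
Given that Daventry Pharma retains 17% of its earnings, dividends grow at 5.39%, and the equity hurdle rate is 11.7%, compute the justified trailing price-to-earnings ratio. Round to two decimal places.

Payout ratio b = 1 − 0.17 = 0.83.
Justified trailing P/E = b(1+g)/(r−g) = 0.83×(1+0.0539)/(0.117−0.0539) = 13.8627

13.86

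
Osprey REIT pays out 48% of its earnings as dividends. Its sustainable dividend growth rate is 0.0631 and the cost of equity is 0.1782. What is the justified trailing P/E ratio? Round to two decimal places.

4.43

Justified trailing P/E = b(1+g)/(r−g) = 0.48×(1+0.0631)/(0.1782−0.0631) = 4.4334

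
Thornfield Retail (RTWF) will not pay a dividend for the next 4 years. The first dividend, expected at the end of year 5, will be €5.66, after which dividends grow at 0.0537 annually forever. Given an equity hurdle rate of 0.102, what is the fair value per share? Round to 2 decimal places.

€79.46

Deferred-dividend DDM. At t=4 the remaining stream is a growing perpetuity with first payment D_5 = 5.66.
V_4 = D_5/(r−g) = 5.66/(0.102−0.0537) = 117.1843
P₀ = V_4/(1+r)^4 = 117.1843/(1+0.102)^4 = 79.4590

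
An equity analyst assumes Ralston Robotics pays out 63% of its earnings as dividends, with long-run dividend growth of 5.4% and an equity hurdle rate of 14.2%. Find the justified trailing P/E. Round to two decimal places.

7.55

Justified trailing P/E = b(1+g)/(r−g) = 0.63×(1+0.054)/(0.142−0.054) = 7.5457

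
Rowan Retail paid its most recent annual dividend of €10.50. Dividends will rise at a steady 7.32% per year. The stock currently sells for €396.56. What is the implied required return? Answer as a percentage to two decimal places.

Rearranging the constant-growth DDM: r = D₁/P₀ + g.
D₁ = 10.50 × (1 + 0.0732) = 11.2686.
r = 11.2686 / 396.56 + 0.0732 = 0.02842 + 0.0732 = 0.10162

10.16%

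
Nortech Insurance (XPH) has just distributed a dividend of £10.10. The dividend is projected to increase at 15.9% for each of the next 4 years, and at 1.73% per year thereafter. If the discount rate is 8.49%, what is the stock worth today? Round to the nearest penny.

£245.76

Two-stage DDM. Project D₁…D_4 at 0.159, terminal growth 0.0173, discount at r = 0.0849.
D_1 = 11.7059
D_2 = 13.5671
D_3 = 15.7243
D_4 = 18.2245
Terminal value at t=4: TV = D_5/(r−g) = 18.5398/(0.0849−0.0173) = 274.2568
P₀ = 11.7059/(1+0.0849)^1 + 13.5671/(1+0.0849)^2 + 15.7243/(1+0.0849)^3 + 18.2245/(1+0.0849)^4 + 274.2568/(1+0.0849)^4 = 245.7556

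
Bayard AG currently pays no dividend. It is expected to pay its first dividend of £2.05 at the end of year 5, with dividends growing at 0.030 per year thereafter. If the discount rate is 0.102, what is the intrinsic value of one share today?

Deferred-dividend DDM. At t=4 the remaining stream is a growing perpetuity with first payment D_5 = 2.05.
V_4 = D_5/(r−g) = 2.05/(0.102−0.03) = 28.4722
P₀ = V_4/(1+r)^4 = 28.4722/(1+0.102)^4 = 19.3061

£19.31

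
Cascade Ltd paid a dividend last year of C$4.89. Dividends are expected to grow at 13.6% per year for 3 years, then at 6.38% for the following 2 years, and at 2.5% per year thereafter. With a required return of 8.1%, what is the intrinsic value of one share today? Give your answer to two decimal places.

Three-stage DDM. Project D₁…D_5; terminal Gordon value at t=5 with g = 0.025; discount at r = 0.081.
D_1 = 5.5550
D_2 = 6.3105
D_3 = 7.1688
D_4 = 7.6261
D_5 = 8.1127
TV_5 = 8.3155/(0.081−0.025) = 148.4908
P₀ = Σ Dₜ/(1+r)ᵗ + TV_5/(1+r)^5 = 127.8884

C$127.89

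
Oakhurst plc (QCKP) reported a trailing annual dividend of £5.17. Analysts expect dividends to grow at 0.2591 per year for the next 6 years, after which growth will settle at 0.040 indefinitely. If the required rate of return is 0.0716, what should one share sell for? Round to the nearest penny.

Two-stage DDM. Project D₁…D_6 at 0.2591, terminal growth 0.04, discount at r = 0.0716.
D_1 = 6.5095
D_2 = 8.1962
D_3 = 10.3198
D_4 = 12.9937
D_5 = 16.3603
D_6 = 20.5993
Terminal value at t=6: TV = D_7/(r−g) = 21.4232/(0.0716−0.04) = 677.9507
P₀ = 6.5095/(1+0.0716)^1 + 8.1962/(1+0.0716)^2 + 10.3198/(1+0.0716)^3 + 12.9937/(1+0.0716)^4 + 16.3603/(1+0.0716)^5 + 20.5993/(1+0.0716)^6 + 677.9507/(1+0.0716)^6 = 504.3490

£504.35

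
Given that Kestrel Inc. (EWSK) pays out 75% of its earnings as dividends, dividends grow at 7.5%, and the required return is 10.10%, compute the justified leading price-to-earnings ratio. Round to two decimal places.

28.85

Justified leading P/E = b/(r−g) = 0.75/(0.101−0.075) = 28.8462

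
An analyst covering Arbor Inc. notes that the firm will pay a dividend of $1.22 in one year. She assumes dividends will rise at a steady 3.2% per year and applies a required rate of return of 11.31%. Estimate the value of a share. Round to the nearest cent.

Gordon growth model: P₀ = D₁/(r − g), with D₁ = 1.22 given directly.
P₀ = 1.2200 / (0.1131 − 0.032) = 1.2200 / 0.0811 = 15.0432

$15.04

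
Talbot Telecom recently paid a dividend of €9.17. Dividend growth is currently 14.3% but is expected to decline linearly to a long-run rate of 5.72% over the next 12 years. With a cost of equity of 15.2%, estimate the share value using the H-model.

€152.06

H-model: P₀ = D₀[(1+g_L) + H(g_S−g_L)]/(r−g_L), with H = 12/2 = 6.
P₀ = 9.17 × [(1+0.0572) + 6×(0.143−0.0572)] / (0.152−0.0572)
   = 9.17 × 1.5720 / 0.0948 = 152.0595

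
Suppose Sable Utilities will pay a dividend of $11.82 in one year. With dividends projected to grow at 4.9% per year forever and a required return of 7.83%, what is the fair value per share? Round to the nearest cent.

$403.41

Gordon growth model: P₀ = D₁/(r − g), with D₁ = 11.82 given directly.
P₀ = 11.8200 / (0.0783 − 0.049) = 11.8200 / 0.0293 = 403.4130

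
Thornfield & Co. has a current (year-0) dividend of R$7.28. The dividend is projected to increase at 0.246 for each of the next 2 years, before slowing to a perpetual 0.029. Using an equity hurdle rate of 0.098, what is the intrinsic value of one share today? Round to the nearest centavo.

Two-stage DDM. Project D₁…D_2 at 0.246, terminal growth 0.029, discount at r = 0.098.
D_1 = 9.0709
D_2 = 11.3023
Terminal value at t=2: TV = D_3/(r−g) = 11.6301/(0.098−0.029) = 168.5519
P₀ = 9.0709/(1+0.098)^1 + 11.3023/(1+0.098)^2 + 168.5519/(1+0.098)^2 = 157.4431

R$157.44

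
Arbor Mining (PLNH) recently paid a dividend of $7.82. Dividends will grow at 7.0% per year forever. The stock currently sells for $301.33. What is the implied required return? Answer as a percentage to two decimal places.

9.78%

Rearranging the constant-growth DDM: r = D₁/P₀ + g.
D₁ = 7.82 × (1 + 0.07) = 8.3674.
r = 8.3674 / 301.33 + 0.07 = 0.02777 + 0.07 = 0.09777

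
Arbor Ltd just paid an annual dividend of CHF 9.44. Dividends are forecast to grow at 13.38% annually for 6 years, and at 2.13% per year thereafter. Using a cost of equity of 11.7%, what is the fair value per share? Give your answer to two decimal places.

Two-stage DDM. Project D₁…D_6 at 0.1338, terminal growth 0.0213, discount at r = 0.117.
D_1 = 10.7031
D_2 = 12.1351
D_3 = 13.7588
D_4 = 15.5998
D_5 = 17.6870
D_6 = 20.0535
Terminal value at t=6: TV = D_7/(r−g) = 20.4807/(0.117−0.0213) = 214.0090
P₀ = 10.7031/(1+0.117)^1 + 12.1351/(1+0.117)^2 + 13.7588/(1+0.117)^3 + 15.5998/(1+0.117)^4 + 17.6870/(1+0.117)^5 + 20.0535/(1+0.117)^6 + 214.0090/(1+0.117)^6 = 169.8801

CHF 169.88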